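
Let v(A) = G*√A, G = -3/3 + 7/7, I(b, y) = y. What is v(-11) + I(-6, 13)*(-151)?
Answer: -1963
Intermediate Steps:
G = 0 (G = -3*⅓ + 7*(⅐) = -1 + 1 = 0)
v(A) = 0 (v(A) = 0*√A = 0)
v(-11) + I(-6, 13)*(-151) = 0 + 13*(-151) = 0 - 1963 = -1963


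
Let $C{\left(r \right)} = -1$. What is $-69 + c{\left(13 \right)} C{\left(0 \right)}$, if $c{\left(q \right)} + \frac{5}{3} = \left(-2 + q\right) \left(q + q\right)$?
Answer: $- \frac{1060}{3} \approx -353.33$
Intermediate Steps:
$c{\left(q \right)} = - \frac{5}{3} + 2 q \left(-2 + q\right)$ ($c{\left(q \right)} = - \frac{5}{3} + \left(-2 + q\right) \left(q + q\right) = - \frac{5}{3} + \left(-2 + q\right) 2 q = - \frac{5}{3} + 2 q \left(-2 + q\right)$)
$-69 + c{\left(13 \right)} C{\left(0 \right)} = -69 + \left(- \frac{5}{3} - 52 + 2 \cdot 13^{2}\right) \left(-1\right) = -69 + \left(- \frac{5}{3} - 52 + 2 \cdot 169\right) \left(-1\right) = -69 + \left(- \frac{5}{3} - 52 + 338\right) \left(-1\right) = -69 + \frac{853}{3} \left(-1\right) = -69 - \frac{853}{3} = - \frac{1060}{3}$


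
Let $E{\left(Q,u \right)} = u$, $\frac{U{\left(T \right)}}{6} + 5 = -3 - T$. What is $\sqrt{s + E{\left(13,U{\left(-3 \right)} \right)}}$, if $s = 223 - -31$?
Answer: $4 \sqrt{14} \approx 14.967$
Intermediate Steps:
$U{\left(T \right)} = -48 - 6 T$ ($U{\left(T \right)} = -30 + 6 \left(-3 - T\right) = -30 - \left(18 + 6 T\right) = -48 - 6 T$)
$s = 254$ ($s = 223 + 31 = 254$)
$\sqrt{s + E{\left(13,U{\left(-3 \right)} \right)}} = \sqrt{254 - 30} = \sqrt{224} = 4 \sqrt{14}$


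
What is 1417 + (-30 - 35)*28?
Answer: -403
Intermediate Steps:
1417 + (-30 - 35)*28 = 1417 - 65*28 = 1417 - 1820 = -403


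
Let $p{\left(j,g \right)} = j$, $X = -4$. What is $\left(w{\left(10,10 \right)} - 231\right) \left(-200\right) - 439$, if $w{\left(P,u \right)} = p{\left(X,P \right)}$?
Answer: $46561$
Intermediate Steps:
$w{\left(P,u \right)} = -4$
$\left(w{\left(10,10 \right)} - 231\right) \left(-200\right) - 439 = \left(-4 - 231\right) \left(-200\right) - 439 = \left(-235\right) \left(-200\right) - 439 = 47000 - 439 = 46561$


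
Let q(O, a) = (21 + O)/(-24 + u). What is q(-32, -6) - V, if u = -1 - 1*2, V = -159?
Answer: 4304/27 ≈ 159.41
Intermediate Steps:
u = -3 (u = -1 - 2 = -3)
q(O, a) = -7/9 - O/27 (q(O, a) = (21 + O)/(-24 - 3) = (21 + O)/(-27) = (21 + O)*(-1/27) = -7/9 - O/27)
q(-32, -6) - V = (-7/9 - 1/27*(-32)) - 1*(-159) = (-7/9 + 32/27) + 159 = 11/27 + 159 = 4304/27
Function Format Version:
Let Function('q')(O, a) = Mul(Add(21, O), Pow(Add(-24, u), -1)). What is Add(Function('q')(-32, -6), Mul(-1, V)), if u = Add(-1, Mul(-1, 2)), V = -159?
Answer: Rational(4304, 27) ≈ 159.41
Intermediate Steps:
u = -3 (u = Add(-1, -2) = -3)
Function('q')(O, a) = Add(Rational(-7, 9), Mul(Rational(-1, 27), O)) (Function('q')(O, a) = Mul(Add(21, O), Pow(Add(-24, -3), -1)) = Mul(Add(21, O), Pow(-27, -1)) = Mul(Add(21, O), Rational(-1, 27)) = Add(Rational(-7, 9), Mul(Rational(-1, 27), O)))
Add(Function('q')(-32, -6), Mul(-1, V)) = Add(Add(Rational(-7, 9), Mul(Rational(-1, 27), -32)), Mul(-1, -159)) = Add(Add(Rational(-7, 9), Rational(32, 27)), 159) = Add(Rational(11, 27), 159) = Rational(4304, 27)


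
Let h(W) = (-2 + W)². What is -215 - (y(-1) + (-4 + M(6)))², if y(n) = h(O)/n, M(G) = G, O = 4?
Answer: -219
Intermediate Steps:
y(n) = 4/n (y(n) = (-2 + 4)²/n = 2²/n = 4/n)
-215 - (y(-1) + (-4 + M(6)))² = -215 - (4/(-1) + (-4 + 6))² = -215 - (4*(-1) + 2)² = -215 - (-4 + 2)² = -215 - 1*(-2)² = -215 - 1*4 = -215 - 4 = -219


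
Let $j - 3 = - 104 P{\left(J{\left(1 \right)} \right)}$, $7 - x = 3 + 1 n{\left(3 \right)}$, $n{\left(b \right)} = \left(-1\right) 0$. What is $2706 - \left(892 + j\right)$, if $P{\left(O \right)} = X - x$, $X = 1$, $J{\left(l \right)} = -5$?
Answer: $1499$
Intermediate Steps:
$n{\left(b \right)} = 0$
$x = 4$ ($x = 7 - \left(3 + 1 \cdot 0\right) = 7 - \left(3 + 0\right) = 7 - 3 = 4$)
$P{\left(O \right)} = -3$ ($P{\left(O \right)} = 1 - 4 = -3$)
$j = 315$ ($j = 3 - -312 = 3 + 312 = 315$)
$2706 - \left(892 + j\right) = 2706 - 1207 = 1499$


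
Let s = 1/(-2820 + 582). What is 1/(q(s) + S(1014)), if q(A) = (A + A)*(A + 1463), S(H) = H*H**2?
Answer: 2504322/2610982933921375 ≈ 9.5915e-10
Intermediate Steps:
S(H) = H**3
s = -1/2238 (s = 1/(-2238) = -1/2238 ≈ -0.00044683)
q(A) = 2*A*(1463 + A) (q(A) = (2*A)*(1463 + A) = 2*A*(1463 + A))
1/(q(s) + S(1014)) = 1/(2*(-1/2238)*(1463 - 1/2238) + 1014**3) = 1/(2*(-1/2238)*(3274193/2238) + 1042590744) = 1/(-3274193/2504322 + 1042590744) = 1/(2610982933921375/2504322) = 2504322/2610982933921375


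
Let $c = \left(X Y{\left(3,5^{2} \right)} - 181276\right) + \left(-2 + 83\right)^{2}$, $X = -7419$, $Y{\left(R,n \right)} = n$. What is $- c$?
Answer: $360190$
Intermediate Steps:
$c = -360190$ ($c = \left(- 7419 \cdot 5^{2} - 181276\right) + \left(-2 + 83\right)^{2} = \left(\left(-7419\right) 25 - 181276\right) + 81^{2} = \left(-185475 - 181276\right) + 6561 = -366751 + 6561 = -360190$)
$- c = \left(-1\right) \left(-360190\right) = 360190$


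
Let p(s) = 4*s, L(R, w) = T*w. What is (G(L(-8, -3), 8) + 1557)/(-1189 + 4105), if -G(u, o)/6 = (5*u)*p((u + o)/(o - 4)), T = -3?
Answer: -337/324 ≈ -1.0401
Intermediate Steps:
L(R, w) = -3*w
G(u, o) = -120*u*(o + u)/(-4 + o) (G(u, o) = -6*5*u*4*((u + o)/(o - 4)) = -6*5*u*4*((o + u)/(-4 + o)) = -6*5*u*4*(o + u)/(-4 + o) = -120*u*(o + u)/(-4 + o))
(G(L(-8, -3), 8) + 1557)/(-1189 + 4105) = (-120*(-3*(-3))*(8 - 3*(-3))/(-4 + 8) + 1557)/(-1189 + 4105) = (-120*9*(8 + 9)/4 + 1557)/2916 = (-120*9*¼*17 + 1557)*(1/2916) = (-4590 + 1557)*(1/2916) = -3033*1/2916 = -337/324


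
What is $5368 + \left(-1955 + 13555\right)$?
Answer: $16968$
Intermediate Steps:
$5368 + \left(-1955 + 13555\right) = 5368 + 11600 = 16968$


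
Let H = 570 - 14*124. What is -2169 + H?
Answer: -3335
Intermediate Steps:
H = -1166 (H = 570 - 1736 = -1166)
-2169 + H = -2169 - 1166 = -3335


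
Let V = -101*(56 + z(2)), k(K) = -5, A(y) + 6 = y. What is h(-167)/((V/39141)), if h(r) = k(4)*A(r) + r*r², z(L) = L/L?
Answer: 60754634106/1919 ≈ 3.1660e+7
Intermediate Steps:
z(L) = 1
A(y) = -6 + y
V = -5757 (V = -101*(56 + 1) = -101*57 = -5757)
h(r) = 30 + r³ - 5*r (h(r) = -5*(-6 + r) + r*r² = (30 - 5*r) + r³ = 30 + r³ - 5*r)
h(-167)/((V/39141)) = (30 + (-167)³ - 5*(-167))/((-5757/39141)) = (30 - 4657463 + 835)/((-5757*1/39141)) = -4656598/(-1919/13047) = -4656598*(-13047/1919) = 60754634106/1919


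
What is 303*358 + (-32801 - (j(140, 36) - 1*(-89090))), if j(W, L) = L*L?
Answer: -14713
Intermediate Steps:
j(W, L) = L²
303*358 + (-32801 - (j(140, 36) - 1*(-89090))) = 303*358 + (-32801 - (36² - 1*(-89090))) = 108474 + (-32801 - (1296 + 89090)) = 108474 + (-32801 - 1*90386) = 108474 + (-32801 - 90386) = 108474 - 123187 = -14713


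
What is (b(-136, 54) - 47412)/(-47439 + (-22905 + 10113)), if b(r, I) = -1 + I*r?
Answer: 3221/3543 ≈ 0.90912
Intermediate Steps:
(b(-136, 54) - 47412)/(-47439 + (-22905 + 10113)) = ((-1 + 54*(-136)) - 47412)/(-47439 + (-22905 + 10113)) = ((-1 - 7344) - 47412)/(-47439 - 12792) = (-7345 - 47412)/(-60231) = -54757*(-1/60231) = 3221/3543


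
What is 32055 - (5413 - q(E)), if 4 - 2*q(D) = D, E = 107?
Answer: 53181/2 ≈ 26591.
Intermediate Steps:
q(D) = 2 - D/2
32055 - (5413 - q(E)) = 32055 - (5413 - (2 - 1/2*107)) = 32055 - (5413 - (2 - 107/2)) = 32055 - (5413 - 1*(-103/2)) = 32055 - (5413 + 103/2) = 32055 - 1*10929/2 = 32055 - 10929/2 = 53181/2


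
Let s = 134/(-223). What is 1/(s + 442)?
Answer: 223/98432 ≈ 0.0022655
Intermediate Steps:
s = -134/223 (s = 134*(-1/223) = -134/223 ≈ -0.60090)
1/(s + 442) = 1/(-134/223 + 442) = 1/(98432/223) = 223/98432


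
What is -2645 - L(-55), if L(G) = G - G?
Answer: -2645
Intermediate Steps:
L(G) = 0
-2645 - L(-55) = -2645 - 1*0 = -2645 + 0 = -2645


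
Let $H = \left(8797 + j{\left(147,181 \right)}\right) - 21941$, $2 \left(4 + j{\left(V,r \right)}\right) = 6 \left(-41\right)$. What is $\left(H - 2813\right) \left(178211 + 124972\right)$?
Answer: $-4876395372$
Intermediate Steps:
$j{\left(V,r \right)} = -127$ ($j{\left(V,r \right)} = -4 + \frac{6 \left(-41\right)}{2} = -4 + \frac{1}{2} \left(-246\right) = -4 - 123 = -127$)
$H = -13271$ ($H = \left(8797 - 127\right) - 21941 = 8670 - 21941 = -13271$)
$\left(H - 2813\right) \left(178211 + 124972\right) = \left(-13271 - 2813\right) \left(178211 + 124972\right) = \left(-16084\right) 303183 = -4876395372$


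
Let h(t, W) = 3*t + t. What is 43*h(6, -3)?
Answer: 1032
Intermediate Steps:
h(t, W) = 4*t
43*h(6, -3) = 43*(4*6) = 43*24 = 1032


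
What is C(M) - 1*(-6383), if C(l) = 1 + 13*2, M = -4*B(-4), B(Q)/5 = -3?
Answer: 6410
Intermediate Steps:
B(Q) = -15 (B(Q) = 5*(-3) = -15)
M = 60 (M = -4*(-15) = 60)
C(l) = 27 (C(l) = 1 + 26 = 27)
C(M) - 1*(-6383) = 27 - 1*(-6383) = 27 + 6383 = 6410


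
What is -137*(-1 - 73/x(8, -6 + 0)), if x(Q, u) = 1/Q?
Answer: 80145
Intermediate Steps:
-137*(-1 - 73/x(8, -6 + 0)) = -137*(-1 - 73/(1/8)) = -137*(-1 - 73/⅛) = -137*(-1 - 73*8) = -137*(-1 - 584) = -137*(-585) = 80145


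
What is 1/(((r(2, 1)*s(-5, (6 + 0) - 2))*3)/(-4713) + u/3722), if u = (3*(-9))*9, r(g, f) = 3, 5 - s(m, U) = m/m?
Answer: -5847262/426417 ≈ -13.713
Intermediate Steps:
s(m, U) = 4 (s(m, U) = 5 - m/m = 5 - 1*1 = 5 - 1 = 4)
u = -243 (u = -27*9 = -243)
1/(((r(2, 1)*s(-5, (6 + 0) - 2))*3)/(-4713) + u/3722) = 1/(((3*4)*3)/(-4713) - 243/3722) = 1/((12*3)*(-1/4713) - 243*1/3722) = 1/(36*(-1/4713) - 243/3722) = 1/(-12/1571 - 243/3722) = 1/(-426417/5847262) = -5847262/426417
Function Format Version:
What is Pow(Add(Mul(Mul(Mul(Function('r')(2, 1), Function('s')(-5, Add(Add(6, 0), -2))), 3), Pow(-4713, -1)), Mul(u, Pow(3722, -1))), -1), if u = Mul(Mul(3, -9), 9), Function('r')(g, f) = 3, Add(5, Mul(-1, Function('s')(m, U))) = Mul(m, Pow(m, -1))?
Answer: Rational(-5847262, 426417) ≈ -13.713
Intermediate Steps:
Function('s')(m, U) = 4 (Function('s')(m, U) = Add(5, Mul(-1, Mul(m, Pow(m, -1)))) = Add(5, Mul(-1, 1)) = Add(5, -1) = 4)
u = -243 (u = Mul(-27, 9) = -243)
Pow(Add(Mul(Mul(Mul(Function('r')(2, 1), Function('s')(-5, Add(Add(6, 0), -2))), 3), Pow(-4713, -1)), Mul(u, Pow(3722, -1))), -1) = Pow(Add(Mul(Mul(Mul(3, 4), 3), Pow(-4713, -1)), Mul(-243, Pow(3722, -1))), -1) = Pow(Add(Mul(Mul(12, 3), Rational(-1, 4713)), Mul(-243, Rational(1, 3722))), -1) = Pow(Add(Mul(36, Rational(-1, 4713)), Rational(-243, 3722)), -1) = Pow(Add(Rational(-12, 1571), Rational(-243, 3722)), -1) = Pow(Rational(-426417, 5847262), -1) = Rational(-5847262, 426417)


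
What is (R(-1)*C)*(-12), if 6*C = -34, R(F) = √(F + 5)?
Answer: 136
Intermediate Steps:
R(F) = √(5 + F)
C = -17/3 (C = (⅙)*(-34) = -17/3 ≈ -5.6667)
(R(-1)*C)*(-12) = (√(5 - 1)*(-17/3))*(-12) = (√4*(-17/3))*(-12) = (2*(-17/3))*(-12) = -34/3*(-12) = 136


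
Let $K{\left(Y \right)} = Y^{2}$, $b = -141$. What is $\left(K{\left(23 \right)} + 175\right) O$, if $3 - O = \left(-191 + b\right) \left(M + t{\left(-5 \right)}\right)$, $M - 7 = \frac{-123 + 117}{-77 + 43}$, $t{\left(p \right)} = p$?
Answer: $\frac{8683840}{17} \approx 5.1081 \cdot 10^{5}$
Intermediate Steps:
$M = \frac{122}{17}$ ($M = 7 + \frac{-123 + 117}{-77 + 43} = 7 - \frac{6}{-34} = 7 - - \frac{3}{17} = 7 + \frac{3}{17} = \frac{122}{17} \approx 7.1765$)
$O = \frac{12335}{17}$ ($O = 3 - \left(-191 - 141\right) \left(\frac{122}{17} - 5\right) = 3 - \left(-332\right) \frac{37}{17} = 3 - - \frac{12284}{17} = 3 + \frac{12284}{17} = \frac{12335}{17} \approx 725.59$)
$\left(K{\left(23 \right)} + 175\right) O = \left(23^{2} + 175\right) \frac{12335}{17} = \left(529 + 175\right) \frac{12335}{17} = 704 \cdot \frac{12335}{17} = \frac{8683840}{17}$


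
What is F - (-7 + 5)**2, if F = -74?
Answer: -78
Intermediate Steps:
F - (-7 + 5)**2 = -74 - (-7 + 5)**2 = -74 - 1*(-2)**2 = -74 - 1*4 = -74 - 4 = -78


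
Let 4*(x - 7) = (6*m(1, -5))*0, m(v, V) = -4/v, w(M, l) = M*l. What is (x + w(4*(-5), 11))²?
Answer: 45369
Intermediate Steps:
x = 7 (x = 7 + ((6*(-4/1))*0)/4 = 7 + ((6*(-4*1))*0)/4 = 7 + ((6*(-4))*0)/4 = 7 + (-24*0)/4 = 7 + (¼)*0 = 7 + 0 = 7)
(x + w(4*(-5), 11))² = (7 + (4*(-5))*11)² = (7 - 20*11)² = (7 - 220)² = (-213)² = 45369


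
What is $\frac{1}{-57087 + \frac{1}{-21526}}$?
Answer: $- \frac{21526}{1228854763} \approx -1.7517 \cdot 10^{-5}$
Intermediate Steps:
$\frac{1}{-57087 + \frac{1}{-21526}} = \frac{1}{-57087 - \frac{1}{21526}} = \frac{1}{- \frac{1228854763}{21526}} = - \frac{21526}{1228854763}$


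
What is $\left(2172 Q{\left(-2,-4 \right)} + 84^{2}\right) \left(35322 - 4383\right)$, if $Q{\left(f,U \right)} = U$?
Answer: $-50492448$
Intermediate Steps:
$\left(2172 Q{\left(-2,-4 \right)} + 84^{2}\right) \left(35322 - 4383\right) = \left(2172 \left(-4\right) + 84^{2}\right) \left(35322 - 4383\right) = \left(-8688 + 7056\right) 30939 = \left(-1632\right) 30939 = -50492448$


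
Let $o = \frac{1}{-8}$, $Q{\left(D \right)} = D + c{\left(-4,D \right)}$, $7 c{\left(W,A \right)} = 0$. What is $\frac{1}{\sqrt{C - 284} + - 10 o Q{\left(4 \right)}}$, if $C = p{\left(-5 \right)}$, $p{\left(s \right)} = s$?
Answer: $\frac{5}{314} - \frac{17 i}{314} \approx 0.015924 - 0.05414 i$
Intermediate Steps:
$C = -5$
$c{\left(W,A \right)} = 0$ ($c{\left(W,A \right)} = \frac{1}{7} \cdot 0 = 0$)
$Q{\left(D \right)} = D$ ($Q{\left(D \right)} = D + 0 = D$)
$o = - \frac{1}{8} \approx -0.125$
$\frac{1}{\sqrt{C - 284} + - 10 o Q{\left(4 \right)}} = \frac{1}{\sqrt{-5 - 284} + \left(-10\right) \left(- \frac{1}{8}\right) 4} = \frac{1}{\sqrt{-289} + \frac{5}{4} \cdot 4} = \frac{1}{17 i + 5} = \frac{1}{5 + 17 i} = \frac{5 - 17 i}{314}$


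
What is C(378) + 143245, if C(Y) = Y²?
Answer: 286129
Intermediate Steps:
C(378) + 143245 = 378² + 143245 = 142884 + 143245 = 286129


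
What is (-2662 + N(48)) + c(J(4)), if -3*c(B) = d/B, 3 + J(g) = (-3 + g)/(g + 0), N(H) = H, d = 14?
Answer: -86206/33 ≈ -2612.3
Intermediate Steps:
J(g) = -3 + (-3 + g)/g (J(g) = -3 + (-3 + g)/(g + 0) = -3 + (-3 + g)/g)
c(B) = -14/(3*B)
(-2662 + N(48)) + c(J(4)) = (-2662 + 48) - 14/(3*(-2 - 3/4)) = -2614 - 14/(3*(-2 - 3*¼)) = -2614 - 14/(3*(-2 - ¾)) = -2614 - 14/(3*(-11/4)) = -2614 - 14/3*(-4/11) = -2614 + 56/33 = -86206/33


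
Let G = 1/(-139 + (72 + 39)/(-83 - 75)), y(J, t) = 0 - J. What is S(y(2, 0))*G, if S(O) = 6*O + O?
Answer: 2212/22073 ≈ 0.10021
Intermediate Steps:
y(J, t) = -J
S(O) = 7*O
G = -158/22073 (G = 1/(-139 + 111/(-158)) = 1/(-139 + 111*(-1/158)) = 1/(-139 - 111/158) = 1/(-22073/158) = -158/22073 ≈ -0.0071581)
S(y(2, 0))*G = (7*(-1*2))*(-158/22073) = (7*(-2))*(-158/22073) = -14*(-158/22073) = 2212/22073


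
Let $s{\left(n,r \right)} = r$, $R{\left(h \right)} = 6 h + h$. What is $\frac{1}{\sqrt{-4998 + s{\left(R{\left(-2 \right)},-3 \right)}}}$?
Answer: $- \frac{i \sqrt{5001}}{5001} \approx - 0.014141 i$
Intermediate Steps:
$R{\left(h \right)} = 7 h$
$\frac{1}{\sqrt{-4998 + s{\left(R{\left(-2 \right)},-3 \right)}}} = \frac{1}{\sqrt{-4998 - 3}} = \frac{1}{\sqrt{-5001}} = \frac{1}{i \sqrt{5001}} = - \frac{i \sqrt{5001}}{5001}$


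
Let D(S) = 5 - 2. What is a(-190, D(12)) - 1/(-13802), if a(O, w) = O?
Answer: -2622379/13802 ≈ -190.00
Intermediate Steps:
D(S) = 3
a(-190, D(12)) - 1/(-13802) = -190 - 1/(-13802) = -190 - 1*(-1/13802) = -190 + 1/13802 = -2622379/13802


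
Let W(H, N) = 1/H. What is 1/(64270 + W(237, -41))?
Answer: 237/15231991 ≈ 1.5559e-5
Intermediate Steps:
1/(64270 + W(237, -41)) = 1/(64270 + 1/237) = 1/(15231991/237) = 237/15231991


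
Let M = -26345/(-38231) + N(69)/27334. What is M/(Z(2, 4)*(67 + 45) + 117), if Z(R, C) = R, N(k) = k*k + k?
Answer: 452384980/178173549257 ≈ 0.0025390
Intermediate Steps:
N(k) = k + k² (N(k) = k² + k = k + k²)
M = 452384980/522503077 (M = -26345/(-38231) + (69*(1 + 69))/27334 = -26345*(-1/38231) + (69*70)*(1/27334) = 26345/38231 + 4830*(1/27334) = 26345/38231 + 2415/13667 = 452384980/522503077 ≈ 0.86580)
M/(Z(2, 4)*(67 + 45) + 117) = 452384980/(522503077*(2*(67 + 45) + 117)) = 452384980/(522503077*(2*112 + 117)) = 452384980/(522503077*(224 + 117)) = (452384980/522503077)/341 = (452384980/522503077)*(1/341) = 452384980/178173549257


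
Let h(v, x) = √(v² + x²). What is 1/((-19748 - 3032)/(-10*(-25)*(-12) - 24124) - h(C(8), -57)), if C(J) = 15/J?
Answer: -2471538880/9569575270121 - 1103567064*√23129/9569575270121 ≈ -0.017796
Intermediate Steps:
1/((-19748 - 3032)/(-10*(-25)*(-12) - 24124) - h(C(8), -57)) = 1/((-19748 - 3032)/(-10*(-25)*(-12) - 24124) - √((15/8)² + (-57)²)) = 1/(-22780/(250*(-12) - 24124) - √((15*(⅛))² + 3249)) = 1/(-22780/(-3000 - 24124) - √((15/8)² + 3249)) = 1/(-22780/(-27124) - √(225/64 + 3249)) = 1/(-22780*(-1/27124) - √(208161/64)) = 1/(5695/6781 - 3*√23129/8)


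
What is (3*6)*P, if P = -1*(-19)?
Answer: 342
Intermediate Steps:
P = 19
(3*6)*P = (3*6)*19 = 18*19 = 342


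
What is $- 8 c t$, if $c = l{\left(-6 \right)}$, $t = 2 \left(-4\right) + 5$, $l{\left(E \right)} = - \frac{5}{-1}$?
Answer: $120$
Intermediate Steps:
$l{\left(E \right)} = 5$ ($l{\left(E \right)} = \left(-5\right) \left(-1\right) = 5$)
$t = -3$ ($t = -8 + 5 = -3$)
$c = 5$
$- 8 c t = \left(-8\right) 5 \left(-3\right) = \left(-40\right) \left(-3\right) = 120$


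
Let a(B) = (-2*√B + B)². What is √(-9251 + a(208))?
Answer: √(34845 - 3328*√13) ≈ 151.15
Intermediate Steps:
a(B) = (B - 2*√B)²
√(-9251 + a(208)) = √(-9251 + (-1*208 + 2*√208)²) = √(-9251 + (-208 + 2*(4*√13))²) = √(-9251 + (-208 + 8*√13)²)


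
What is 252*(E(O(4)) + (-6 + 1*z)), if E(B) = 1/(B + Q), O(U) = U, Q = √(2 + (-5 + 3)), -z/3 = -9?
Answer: 5355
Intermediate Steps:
z = 27 (z = -3*(-9) = 27)
Q = 0 (Q = √(2 - 2) = √0 = 0)
E(B) = 1/B (E(B) = 1/(B + 0) = 1/B)
252*(E(O(4)) + (-6 + 1*z)) = 252*(1/4 + (-6 + 1*27)) = 252*(¼ + (-6 + 27)) = 252*(¼ + 21) = 252*(85/4) = 5355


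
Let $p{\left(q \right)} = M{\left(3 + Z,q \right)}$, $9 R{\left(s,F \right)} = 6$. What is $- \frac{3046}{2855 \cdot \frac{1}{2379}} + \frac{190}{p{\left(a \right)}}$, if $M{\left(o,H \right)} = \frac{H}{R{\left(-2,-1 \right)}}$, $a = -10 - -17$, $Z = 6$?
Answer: $- \frac{151090214}{59955} \approx -2520.1$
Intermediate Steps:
$R{\left(s,F \right)} = \frac{2}{3}$ ($R{\left(s,F \right)} = \frac{1}{9} \cdot 6 = \frac{2}{3}$)
$a = 7$ ($a = -10 + 17 = 7$)
$M{\left(o,H \right)} = \frac{3 H}{2}$ ($M{\left(o,H \right)} = \frac{H}{\frac{2}{3}} = H \frac{3}{2} = \frac{3 H}{2}$)
$p{\left(q \right)} = \frac{3 q}{2}$
$- \frac{3046}{2855 \cdot \frac{1}{2379}} + \frac{190}{p{\left(a \right)}} = - \frac{3046}{2855 \cdot \frac{1}{2379}} + \frac{190}{\frac{3}{2} \cdot 7} = - \frac{3046}{2855 \cdot \frac{1}{2379}} + \frac{190}{\frac{21}{2}} = - \frac{3046}{\frac{2855}{2379}} + 190 \cdot \frac{2}{21} = \left(-3046\right) \frac{2379}{2855} + \frac{380}{21} = - \frac{7246434}{2855} + \frac{380}{21} = - \frac{151090214}{59955}$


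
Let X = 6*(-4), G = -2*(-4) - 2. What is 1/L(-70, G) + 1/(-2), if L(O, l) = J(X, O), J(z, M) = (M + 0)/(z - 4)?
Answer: -⅒ ≈ -0.10000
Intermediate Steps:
G = 6 (G = 8 - 2 = 6)
X = -24
J(z, M) = M/(-4 + z)
L(O, l) = -O/28 (L(O, l) = O/(-4 - 24) = O/(-28) = O*(-1/28) = -O/28)
1/L(-70, G) + 1/(-2) = 1/(-1/28*(-70)) + 1/(-2) = 1/(5/2) - ½ = ⅖ - ½ = -⅒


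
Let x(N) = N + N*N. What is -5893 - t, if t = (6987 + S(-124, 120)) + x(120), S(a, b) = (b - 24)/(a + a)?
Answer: -849388/31 ≈ -27400.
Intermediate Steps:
x(N) = N + N²
S(a, b) = (-24 + b)/(2*a) (S(a, b) = (-24 + b)/((2*a)) = (-24 + b)*(1/(2*a)) = (-24 + b)/(2*a))
t = 666705/31 (t = (6987 + (½)*(-24 + 120)/(-124)) + 120*(1 + 120) = (6987 + (½)*(-1/124)*96) + 120*121 = (6987 - 12/31) + 14520 = 216585/31 + 14520 = 666705/31 ≈ 21507.)
-5893 - t = -5893 - 1*666705/31 = -5893 - 666705/31 = -849388/31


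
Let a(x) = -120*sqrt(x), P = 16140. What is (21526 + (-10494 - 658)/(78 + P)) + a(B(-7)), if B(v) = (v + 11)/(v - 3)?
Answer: 10267574/477 - 24*I*sqrt(10) ≈ 21525.0 - 75.895*I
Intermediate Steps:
B(v) = (11 + v)/(-3 + v)
(21526 + (-10494 - 658)/(78 + P)) + a(B(-7)) = (21526 + (-10494 - 658)/(78 + 16140)) - 120*sqrt(11 - 7)*(I*sqrt(10)/10) = (21526 - 11152/16218) - 120*2*(I*sqrt(10)/10) = (21526 - 11152*1/16218) - 120*I*sqrt(10)/5 = (21526 - 328/477) - 24*I*sqrt(10) = 10267574/477 - 24*I*sqrt(10)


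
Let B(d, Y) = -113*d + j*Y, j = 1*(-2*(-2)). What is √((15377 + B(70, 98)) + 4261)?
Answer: 2*√3030 ≈ 110.09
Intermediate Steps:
j = 4 (j = 1*4 = 4)
B(d, Y) = -113*d + 4*Y
√((15377 + B(70, 98)) + 4261) = √((15377 + (-113*70 + 4*98)) + 4261) = √((15377 + (-7910 + 392)) + 4261) = √((15377 - 7518) + 4261) = √(7859 + 4261) = √12120 = 2*√3030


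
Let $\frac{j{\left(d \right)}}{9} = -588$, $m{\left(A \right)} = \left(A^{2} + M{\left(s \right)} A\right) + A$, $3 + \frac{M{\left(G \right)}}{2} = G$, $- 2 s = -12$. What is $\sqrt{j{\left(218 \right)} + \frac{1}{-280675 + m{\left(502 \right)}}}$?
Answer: $\frac{59 i \sqrt{962129465}}{25157} \approx 72.746 i$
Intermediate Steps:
$s = 6$ ($s = \left(- \frac{1}{2}\right) \left(-12\right) = 6$)
$M{\left(G \right)} = -6 + 2 G$
$m{\left(A \right)} = A^{2} + 7 A$ ($m{\left(A \right)} = \left(A^{2} + \left(-6 + 2 \cdot 6\right) A\right) + A = \left(A^{2} + \left(-6 + 12\right) A\right) + A = \left(A^{2} + 6 A\right) + A = A^{2} + 7 A$)
$j{\left(d \right)} = -5292$ ($j{\left(d \right)} = 9 \left(-588\right) = -5292$)
$\sqrt{j{\left(218 \right)} + \frac{1}{-280675 + m{\left(502 \right)}}} = \sqrt{-5292 + \frac{1}{-280675 + 502 \left(7 + 502\right)}} = \sqrt{-5292 + \frac{1}{-280675 + 502 \cdot 509}} = \sqrt{-5292 + \frac{1}{-280675 + 255518}} = \sqrt{-5292 + \frac{1}{-25157}} = \sqrt{-5292 - \frac{1}{25157}} = \sqrt{- \frac{133130845}{25157}} = \frac{59 i \sqrt{962129465}}{25157}$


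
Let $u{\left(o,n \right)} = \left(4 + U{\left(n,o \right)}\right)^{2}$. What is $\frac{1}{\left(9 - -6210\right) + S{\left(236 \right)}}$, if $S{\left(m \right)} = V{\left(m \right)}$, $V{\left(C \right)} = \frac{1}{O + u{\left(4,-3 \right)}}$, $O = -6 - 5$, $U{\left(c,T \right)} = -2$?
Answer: $\frac{7}{43532} \approx 0.0001608$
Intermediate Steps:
$O = -11$ ($O = -6 - 5 = -11$)
$u{\left(o,n \right)} = 4$ ($u{\left(o,n \right)} = \left(4 - 2\right)^{2} = 2^{2} = 4$)
$V{\left(C \right)} = - \frac{1}{7}$ ($V{\left(C \right)} = \frac{1}{-11 + 4} = \frac{1}{-7} = - \frac{1}{7}$)
$S{\left(m \right)} = - \frac{1}{7}$
$\frac{1}{\left(9 - -6210\right) + S{\left(236 \right)}} = \frac{1}{\left(9 - -6210\right) - \frac{1}{7}} = \frac{1}{\left(9 + 6210\right) - \frac{1}{7}} = \frac{1}{6219 - \frac{1}{7}} = \frac{1}{\frac{43532}{7}} = \frac{7}{43532}$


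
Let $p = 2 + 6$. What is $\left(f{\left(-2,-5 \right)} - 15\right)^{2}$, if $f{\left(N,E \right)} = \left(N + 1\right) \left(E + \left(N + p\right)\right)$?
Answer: $256$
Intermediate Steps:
$p = 8$
$f{\left(N,E \right)} = \left(1 + N\right) \left(8 + E + N\right)$ ($f{\left(N,E \right)} = \left(N + 1\right) \left(E + \left(N + 8\right)\right) = \left(1 + N\right) \left(E + \left(8 + N\right)\right) = \left(1 + N\right) \left(8 + E + N\right)$)
$\left(f{\left(-2,-5 \right)} - 15\right)^{2} = \left(\left(8 - 5 + \left(-2\right)^{2} + 9 \left(-2\right) - -10\right) - 15\right)^{2} = \left(\left(8 - 5 + 4 - 18 + 10\right) - 15\right)^{2} = \left(-1 - 15\right)^{2} = \left(-16\right)^{2} = 256$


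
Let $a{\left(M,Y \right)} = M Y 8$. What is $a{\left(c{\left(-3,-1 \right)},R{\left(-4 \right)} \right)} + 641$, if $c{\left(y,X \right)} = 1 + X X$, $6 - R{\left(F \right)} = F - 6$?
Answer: $897$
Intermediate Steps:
$R{\left(F \right)} = 12 - F$ ($R{\left(F \right)} = 6 - \left(F - 6\right) = 6 - \left(-6 + F\right) = 12 - F$)
$c{\left(y,X \right)} = 1 + X^{2}$
$a{\left(M,Y \right)} = 8 M Y$
$a{\left(c{\left(-3,-1 \right)},R{\left(-4 \right)} \right)} + 641 = 8 \left(1 + \left(-1\right)^{2}\right) \left(12 - -4\right) + 641 = 8 \left(1 + 1\right) \left(12 + 4\right) + 641 = 8 \cdot 2 \cdot 16 + 641 = 256 + 641 = 897$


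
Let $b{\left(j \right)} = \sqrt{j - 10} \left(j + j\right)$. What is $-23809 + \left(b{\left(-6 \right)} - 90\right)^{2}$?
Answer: $-18013 + 8640 i \approx -18013.0 + 8640.0 i$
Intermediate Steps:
$b{\left(j \right)} = 2 j \sqrt{-10 + j}$ ($b{\left(j \right)} = \sqrt{-10 + j} 2 j = 2 j \sqrt{-10 + j}$)
$-23809 + \left(b{\left(-6 \right)} - 90\right)^{2} = -23809 + \left(2 \left(-6\right) \sqrt{-10 - 6} - 90\right)^{2} = -23809 + \left(2 \left(-6\right) \sqrt{-16} - 90\right)^{2} = -23809 + \left(2 \left(-6\right) 4 i - 90\right)^{2} = -23809 + \left(- 48 i - 90\right)^{2} = -23809 + \left(-90 - 48 i\right)^{2}$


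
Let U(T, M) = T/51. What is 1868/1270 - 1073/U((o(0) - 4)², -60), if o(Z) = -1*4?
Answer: -34689329/40640 ≈ -853.58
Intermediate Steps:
o(Z) = -4
U(T, M) = T/51 (U(T, M) = T*(1/51) = T/51)
1868/1270 - 1073/U((o(0) - 4)², -60) = 1868/1270 - 1073*51/(-4 - 4)² = 1868*(1/1270) - 1073/((1/51)*(-8)²) = 934/635 - 1073/((1/51)*64) = 934/635 - 1073/64/51 = 934/635 - 1073*51/64 = 934/635 - 54723/64 = -34689329/40640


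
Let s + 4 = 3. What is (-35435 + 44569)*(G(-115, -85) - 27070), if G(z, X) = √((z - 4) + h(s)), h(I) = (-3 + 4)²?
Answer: -247257380 + 9134*I*√118 ≈ -2.4726e+8 + 99221.0*I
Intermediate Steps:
s = -1 (s = -4 + 3 = -1)
h(I) = 1 (h(I) = 1² = 1)
G(z, X) = √(-3 + z) (G(z, X) = √((z - 4) + 1) = √((-4 + z) + 1) = √(-3 + z))
(-35435 + 44569)*(G(-115, -85) - 27070) = (-35435 + 44569)*(√(-3 - 115) - 27070) = 9134*(√(-118) - 27070) = 9134*(I*√118 - 27070) = 9134*(-27070 + I*√118) = -247257380 + 9134*I*√118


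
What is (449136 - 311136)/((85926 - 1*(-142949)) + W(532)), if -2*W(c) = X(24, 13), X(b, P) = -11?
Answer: 92000/152587 ≈ 0.60293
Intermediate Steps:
W(c) = 11/2 (W(c) = -1/2*(-11) = 11/2)
(449136 - 311136)/((85926 - 1*(-142949)) + W(532)) = (449136 - 311136)/((85926 - 1*(-142949)) + 11/2) = 138000/((85926 + 142949) + 11/2) = 138000/(228875 + 11/2) = 138000/(457761/2) = 138000*(2/457761) = 92000/152587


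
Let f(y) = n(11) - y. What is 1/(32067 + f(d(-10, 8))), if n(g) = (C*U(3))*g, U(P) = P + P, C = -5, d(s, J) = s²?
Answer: 1/31637 ≈ 3.1609e-5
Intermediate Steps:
U(P) = 2*P
n(g) = -30*g (n(g) = (-10*3)*g = (-5*6)*g = -30*g)
f(y) = -330 - y (f(y) = -30*11 - y = -330 - y)
1/(32067 + f(d(-10, 8))) = 1/(32067 + (-330 - 1*(-10)²)) = 1/(32067 + (-330 - 1*100)) = 1/(32067 + (-330 - 100)) = 1/(32067 - 430) = 1/31637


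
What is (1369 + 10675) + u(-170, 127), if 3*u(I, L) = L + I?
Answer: 36089/3 ≈ 12030.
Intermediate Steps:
u(I, L) = I/3 + L/3 (u(I, L) = (L + I)/3 = (I + L)/3 = I/3 + L/3)
(1369 + 10675) + u(-170, 127) = (1369 + 10675) + ((⅓)*(-170) + (⅓)*127) = 12044 + (-170/3 + 127/3) = 12044 - 43/3 = 36089/3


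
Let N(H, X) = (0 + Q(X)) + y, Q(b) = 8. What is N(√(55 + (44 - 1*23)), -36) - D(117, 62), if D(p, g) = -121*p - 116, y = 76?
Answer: 14357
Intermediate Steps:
D(p, g) = -116 - 121*p
N(H, X) = 84 (N(H, X) = (0 + 8) + 76 = 8 + 76 = 84)
N(√(55 + (44 - 1*23)), -36) - D(117, 62) = 84 - (-116 - 121*117) = 84 - (-116 - 14157) = 84 - 1*(-14273) = 84 + 14273 = 14357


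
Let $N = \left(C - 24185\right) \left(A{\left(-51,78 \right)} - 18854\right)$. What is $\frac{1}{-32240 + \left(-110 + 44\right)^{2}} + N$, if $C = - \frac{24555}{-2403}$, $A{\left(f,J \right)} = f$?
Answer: $\frac{10207674895279199}{22335084} \approx 4.5702 \cdot 10^{8}$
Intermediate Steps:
$C = \frac{8185}{801}$ ($C = \left(-24555\right) \left(- \frac{1}{2403}\right) = \frac{8185}{801} \approx 10.218$)
$N = \frac{366076420000}{801}$ ($N = \left(\frac{8185}{801} - 24185\right) \left(-51 - 18854\right) = \left(- \frac{19364000}{801}\right) \left(-18905\right) = \frac{366076420000}{801} \approx 4.5702 \cdot 10^{8}$)
$\frac{1}{-32240 + \left(-110 + 44\right)^{2}} + N = \frac{1}{-32240 + \left(-110 + 44\right)^{2}} + \frac{366076420000}{801} = \frac{1}{-32240 + \left(-66\right)^{2}} + \frac{366076420000}{801} = \frac{1}{-32240 + 4356} + \frac{366076420000}{801} = \frac{1}{-27884} + \frac{366076420000}{801} = - \frac{1}{27884} + \frac{366076420000}{801} = \frac{10207674895279199}{22335084}$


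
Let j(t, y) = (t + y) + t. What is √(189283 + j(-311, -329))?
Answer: 2*√47083 ≈ 433.97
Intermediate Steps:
j(t, y) = y + 2*t
√(189283 + j(-311, -329)) = √(189283 + (-329 + 2*(-311))) = √(189283 + (-329 - 622)) = √(189283 - 951) = √188332 = 2*√47083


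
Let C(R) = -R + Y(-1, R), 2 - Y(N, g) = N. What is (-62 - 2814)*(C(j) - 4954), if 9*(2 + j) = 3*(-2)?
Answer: 42694220/3 ≈ 1.4231e+7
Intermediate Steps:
Y(N, g) = 2 - N
j = -8/3 (j = -2 + (3*(-2))/9 = -2 + (1/9)*(-6) = -2 - 2/3 = -8/3 ≈ -2.6667)
C(R) = 3 - R (C(R) = -R + (2 - 1*(-1)) = -R + (2 + 1) = -R + 3 = 3 - R)
(-62 - 2814)*(C(j) - 4954) = (-62 - 2814)*((3 - 1*(-8/3)) - 4954) = -2876*((3 + 8/3) - 4954) = -2876*(17/3 - 4954) = -2876*(-14845/3) = 42694220/3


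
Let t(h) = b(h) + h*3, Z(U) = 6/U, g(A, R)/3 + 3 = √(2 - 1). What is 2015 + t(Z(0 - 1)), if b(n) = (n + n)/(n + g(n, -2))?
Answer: 1998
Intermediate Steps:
g(A, R) = -6 (g(A, R) = -9 + 3*√(2 - 1) = -9 + 3*√1 = -9 + 3*1 = -9 + 3 = -6)
b(n) = 2*n/(-6 + n) (b(n) = (n + n)/(n - 6) = (2*n)/(-6 + n) = 2*n/(-6 + n))
t(h) = 3*h + 2*h/(-6 + h) (t(h) = 2*h/(-6 + h) + h*3 = 2*h/(-6 + h) + 3*h = 3*h + 2*h/(-6 + h))
2015 + t(Z(0 - 1)) = 2015 + (6/(0 - 1))*(-16 + 3*(6/(0 - 1)))/(-6 + 6/(0 - 1)) = 2015 + (6/(-1))*(-16 + 3*(6/(-1)))/(-6 + 6/(-1)) = 2015 + (6*(-1))*(-16 + 3*(6*(-1)))/(-6 + 6*(-1)) = 2015 - 6*(-16 + 3*(-6))/(-6 - 6) = 2015 - 6*(-16 - 18)/(-12) = 2015 - 6*(-1/12)*(-34) = 2015 - 17 = 1998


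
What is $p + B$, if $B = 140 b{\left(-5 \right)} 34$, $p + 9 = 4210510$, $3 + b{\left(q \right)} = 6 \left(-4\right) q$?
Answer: $4767421$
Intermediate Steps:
$b{\left(q \right)} = -3 - 24 q$ ($b{\left(q \right)} = -3 + 6 \left(-4\right) q = -3 - 24 q$)
$p = 4210501$ ($p = -9 + 4210510 = 4210501$)
$B = 556920$ ($B = 140 \left(-3 - -120\right) 34 = 140 \left(-3 + 120\right) 34 = 140 \cdot 117 \cdot 34 = 16380 \cdot 34 = 556920$)
$p + B = 4210501 + 556920 = 4767421$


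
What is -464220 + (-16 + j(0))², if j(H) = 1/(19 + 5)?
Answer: -267244031/576 ≈ -4.6397e+5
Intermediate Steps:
j(H) = 1/24
-464220 + (-16 + j(0))² = -464220 + (-16 + 1/24)² = -464220 + (-383/24)² = -464220 + 146689/576 = -267244031/576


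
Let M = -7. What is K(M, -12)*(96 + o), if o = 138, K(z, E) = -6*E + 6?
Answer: 18252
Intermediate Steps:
K(z, E) = 6 - 6*E
K(M, -12)*(96 + o) = (6 - 6*(-12))*(96 + 138) = (6 + 72)*234 = 78*234 = 18252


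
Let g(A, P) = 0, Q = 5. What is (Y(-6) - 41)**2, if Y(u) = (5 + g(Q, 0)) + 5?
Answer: 961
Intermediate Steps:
Y(u) = 10 (Y(u) = (5 + 0) + 5 = 5 + 5 = 10)
(Y(-6) - 41)**2 = (10 - 41)**2 = (-31)**2 = 961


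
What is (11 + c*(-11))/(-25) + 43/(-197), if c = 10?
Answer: 18428/4925 ≈ 3.7417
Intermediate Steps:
(11 + c*(-11))/(-25) + 43/(-197) = (11 + 10*(-11))/(-25) + 43/(-197) = (11 - 110)*(-1/25) + 43*(-1/197) = -99*(-1/25) - 43/197 = 99/25 - 43/197 = 18428/4925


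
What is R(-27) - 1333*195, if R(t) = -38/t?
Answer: -7018207/27 ≈ -2.5993e+5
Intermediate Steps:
R(-27) - 1333*195 = -38/(-27) - 1333*195 = -38*(-1/27) - 259935 = 38/27 - 259935 = -7018207/27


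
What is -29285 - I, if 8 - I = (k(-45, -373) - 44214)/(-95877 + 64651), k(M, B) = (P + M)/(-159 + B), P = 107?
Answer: -243299295033/8306116 ≈ -29292.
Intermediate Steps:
k(M, B) = (107 + M)/(-159 + B)
I = 54687973/8306116 (I = 8 - ((107 - 45)/(-159 - 373) - 44214)/(-95877 + 64651) = 8 - (62/(-532) - 44214)/(-31226) = 8 - (-1/532*62 - 44214)*(-1)/31226 = 8 - (-31/266 - 44214)*(-1)/31226 = 8 - (-11760955)*(-1)/(266*31226) = 8 - 1*11760955/8306116 = 8 - 11760955/8306116 = 54687973/8306116 ≈ 6.5841)
-29285 - I = -29285 - 1*54687973/8306116 = -29285 - 54687973/8306116 = -243299295033/8306116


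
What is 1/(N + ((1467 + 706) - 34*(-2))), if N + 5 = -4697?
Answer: -1/2461 ≈ -0.00040634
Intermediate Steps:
N = -4702 (N = -5 - 4697 = -4702)
1/(N + ((1467 + 706) - 34*(-2))) = 1/(-4702 + ((1467 + 706) - 34*(-2))) = 1/(-4702 + (2173 + 68)) = 1/(-4702 + 2241) = 1/(-2461) = -1/2461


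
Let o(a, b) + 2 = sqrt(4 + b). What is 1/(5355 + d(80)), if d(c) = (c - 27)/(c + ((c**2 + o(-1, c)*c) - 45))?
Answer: 103988978225/556861868865842 + 2120*sqrt(21)/278430934432921 ≈ 0.00018674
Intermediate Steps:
o(a, b) = -2 + sqrt(4 + b)
d(c) = (-27 + c)/(-45 + c + c**2 + c*(-2 + sqrt(4 + c))) (d(c) = (c - 27)/(c + ((c**2 + (-2 + sqrt(4 + c))*c) - 45)) = (-27 + c)/(c + ((c**2 + c*(-2 + sqrt(4 + c))) - 45)) = (-27 + c)/(c + (-45 + c**2 + c*(-2 + sqrt(4 + c)))) = (-27 + c)/(-45 + c + c**2 + c*(-2 + sqrt(4 + c))))
1/(5355 + d(80)) = 1/(5355 + (-27 + 80)/(-45 + 80**2 - 1*80 + 80*sqrt(4 + 80))) = 1/(5355 + 53/(-45 + 6400 - 80 + 80*sqrt(84))) = 1/(5355 + 53/(-45 + 6400 - 80 + 80*(2*sqrt(21)))) = 1/(5355 + 53/(-45 + 6400 - 80 + 160*sqrt(21))) = 1/(5355 + 53/(6275 + 160*sqrt(21)))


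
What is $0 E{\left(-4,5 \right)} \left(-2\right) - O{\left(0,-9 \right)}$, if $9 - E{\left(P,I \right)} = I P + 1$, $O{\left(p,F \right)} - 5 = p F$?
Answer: $-5$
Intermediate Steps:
$O{\left(p,F \right)} = 5 + F p$ ($O{\left(p,F \right)} = 5 + p F = 5 + F p$)
$E{\left(P,I \right)} = 8 - I P$ ($E{\left(P,I \right)} = 9 - \left(I P + 1\right) = 9 - \left(1 + I P\right) = 8 - I P$)
$0 E{\left(-4,5 \right)} \left(-2\right) - O{\left(0,-9 \right)} = 0 \left(8 - 5 \left(-4\right)\right) \left(-2\right) - \left(5 - 0\right) = 0 \left(8 + 20\right) \left(-2\right) - \left(5 + 0\right) = 0 \cdot 28 \left(-2\right) - 5 = 0 \left(-2\right) - 5 = 0 - 5 = -5$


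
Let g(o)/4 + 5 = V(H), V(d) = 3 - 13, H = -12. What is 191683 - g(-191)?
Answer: 191743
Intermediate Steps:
V(d) = -10
g(o) = -60 (g(o) = -20 + 4*(-10) = -20 - 40 = -60)
191683 - g(-191) = 191683 - 1*(-60) = 191683 + 60 = 191743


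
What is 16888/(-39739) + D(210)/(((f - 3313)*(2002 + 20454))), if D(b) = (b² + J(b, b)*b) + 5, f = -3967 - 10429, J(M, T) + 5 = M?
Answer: -959910030071/2257591346808 ≈ -0.42519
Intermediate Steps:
J(M, T) = -5 + M
f = -14396
D(b) = 5 + b² + b*(-5 + b) (D(b) = (b² + (-5 + b)*b) + 5 = (b² + b*(-5 + b)) + 5 = 5 + b² + b*(-5 + b))
16888/(-39739) + D(210)/(((f - 3313)*(2002 + 20454))) = 16888/(-39739) + (5 + 210² + 210*(-5 + 210))/(((-14396 - 3313)*(2002 + 20454))) = 16888*(-1/39739) + (5 + 44100 + 210*205)/((-17709*22456)) = -16888/39739 + (5 + 44100 + 43050)/(-397673304) = -16888/39739 + 87155*(-1/397673304) = -16888/39739 - 87155/397673304 = -959910030071/2257591346808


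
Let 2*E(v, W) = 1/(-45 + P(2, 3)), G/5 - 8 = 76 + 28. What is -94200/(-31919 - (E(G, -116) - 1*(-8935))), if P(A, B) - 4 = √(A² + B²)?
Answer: 25676829325200/11135890336297 + 188400*√13/11135890336297 ≈ 2.3058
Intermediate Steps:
P(A, B) = 4 + √(A² + B²)
G = 560 (G = 40 + 5*(76 + 28) = 40 + 5*104 = 40 + 520 = 560)
E(v, W) = 1/(2*(-41 + √13)) (E(v, W) = 1/(2*(-45 + (4 + √(2² + 3²)))) = 1/(2*(-45 + (4 + √(4 + 9)))) = 1/(2*(-45 + (4 + √13))) = 1/(2*(-41 + √13)))
-94200/(-31919 - (E(G, -116) - 1*(-8935))) = -94200/(-31919 - ((-41/3336 - √13/3336) - 1*(-8935))) = -94200/(-31919 - ((-41/3336 - √13/3336) + 8935)) = -94200/(-31919 - (29807119/3336 - √13/3336)) = -94200/(-31919 + (-29807119/3336 + √13/3336)) = -94200/(-136288903/3336 + √13/3336)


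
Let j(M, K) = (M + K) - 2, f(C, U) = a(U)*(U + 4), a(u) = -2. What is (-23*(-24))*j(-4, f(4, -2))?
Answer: -5520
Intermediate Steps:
f(C, U) = -8 - 2*U (f(C, U) = -2*(U + 4) = -2*(4 + U) = -8 - 2*U)
j(M, K) = -2 + K + M (j(M, K) = (K + M) - 2 = -2 + K + M)
(-23*(-24))*j(-4, f(4, -2)) = (-23*(-24))*(-2 + (-8 - 2*(-2)) - 4) = 552*(-2 + (-8 + 4) - 4) = 552*(-2 - 4 - 4) = 552*(-10) = -5520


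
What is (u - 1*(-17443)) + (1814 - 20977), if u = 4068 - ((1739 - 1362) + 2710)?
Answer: -739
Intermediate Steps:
u = 981 (u = 4068 - (377 + 2710) = 4068 - 1*3087 = 4068 - 3087 = 981)
(u - 1*(-17443)) + (1814 - 20977) = (981 - 1*(-17443)) + (1814 - 20977) = (981 + 17443) - 19163 = 18424 - 19163 = -739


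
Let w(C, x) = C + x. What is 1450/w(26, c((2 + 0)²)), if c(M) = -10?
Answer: 725/8 ≈ 90.625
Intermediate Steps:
1450/w(26, c((2 + 0)²)) = 1450/(26 - 10) = 1450/16 = 1450*(1/16) = 725/8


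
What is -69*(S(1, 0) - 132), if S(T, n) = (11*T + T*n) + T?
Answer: 8280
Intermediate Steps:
S(T, n) = 12*T + T*n
-69*(S(1, 0) - 132) = -69*(1*(12 + 0) - 132) = -69*(1*12 - 132) = -69*(12 - 132) = -69*(-120) = 8280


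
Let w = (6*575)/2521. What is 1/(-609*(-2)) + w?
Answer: 4204621/3070578 ≈ 1.3693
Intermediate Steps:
w = 3450/2521 (w = 3450*(1/2521) = 3450/2521 ≈ 1.3685)
1/(-609*(-2)) + w = 1/(-609*(-2)) + 3450/2521 = 1/1218 + 3450/2521 = 4204621/3070578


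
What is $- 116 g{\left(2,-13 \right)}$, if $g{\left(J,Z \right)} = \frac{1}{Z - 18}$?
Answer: $\frac{116}{31} \approx 3.7419$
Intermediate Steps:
$g{\left(J,Z \right)} = \frac{1}{-18 + Z}$
$- 116 g{\left(2,-13 \right)} = - \frac{116}{-18 - 13} = - \frac{116}{-31} = \left(-116\right) \left(- \frac{1}{31}\right) = \frac{116}{31}$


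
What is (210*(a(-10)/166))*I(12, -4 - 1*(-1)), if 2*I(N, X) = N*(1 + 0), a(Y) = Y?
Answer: -6300/83 ≈ -75.904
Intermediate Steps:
I(N, X) = N/2 (I(N, X) = (N*(1 + 0))/2 = (N*1)/2 = N/2)
(210*(a(-10)/166))*I(12, -4 - 1*(-1)) = (210*(-10/166))*((½)*12) = (210*(-10*1/166))*6 = (210*(-5/83))*6 = -1050/83*6 = -6300/83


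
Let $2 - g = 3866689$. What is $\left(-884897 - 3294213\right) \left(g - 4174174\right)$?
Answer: $33603642613710$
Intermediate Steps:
$g = -3866687$ ($g = 2 - 3866689 = -3866687$)
$\left(-884897 - 3294213\right) \left(g - 4174174\right) = \left(-884897 - 3294213\right) \left(-3866687 - 4174174\right) = \left(-4179110\right) \left(-8040861\right) = 33603642613710$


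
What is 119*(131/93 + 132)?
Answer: 1476433/93 ≈ 15876.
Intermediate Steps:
119*(131/93 + 132) = 119*(12407/93) = 1476433/93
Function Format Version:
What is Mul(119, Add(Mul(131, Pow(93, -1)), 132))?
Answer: Rational(1476433, 93) ≈ 15876.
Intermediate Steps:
Mul(119, Add(Mul(131, Pow(93, -1)), 132)) = Mul(119, Add(Mul(131, Rational(1, 93)), 132)) = Mul(119, Add(Rational(131, 93), 132)) = Mul(119, Rational(12407, 93)) = Rational(1476433, 93)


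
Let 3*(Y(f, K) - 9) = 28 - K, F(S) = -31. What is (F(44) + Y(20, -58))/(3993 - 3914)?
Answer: 20/237 ≈ 0.084388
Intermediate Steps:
Y(f, K) = 55/3 - K/3 (Y(f, K) = 9 + (28 - K)/3 = 9 + (28/3 - K/3) = 55/3 - K/3)
(F(44) + Y(20, -58))/(3993 - 3914) = (-31 + (55/3 - 1/3*(-58)))/(3993 - 3914) = (-31 + (55/3 + 58/3))/79 = (-31 + 113/3)*(1/79) = (20/3)*(1/79) = 20/237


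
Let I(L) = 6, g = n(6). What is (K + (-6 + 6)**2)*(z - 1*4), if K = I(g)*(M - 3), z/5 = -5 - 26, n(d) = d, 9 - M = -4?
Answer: -9540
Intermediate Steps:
M = 13 (M = 9 - 1*(-4) = 9 + 4 = 13)
g = 6
z = -155 (z = 5*(-5 - 26) = 5*(-31) = -155)
K = 60 (K = 6*(13 - 3) = 6*10 = 60)
(K + (-6 + 6)**2)*(z - 1*4) = (60 + (-6 + 6)**2)*(-155 - 1*4) = (60 + 0**2)*(-155 - 4) = (60 + 0)*(-159) = 60*(-159) = -9540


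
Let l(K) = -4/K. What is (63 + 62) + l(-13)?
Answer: 1629/13 ≈ 125.31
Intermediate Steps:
(63 + 62) + l(-13) = (63 + 62) - 4/(-13) = 125 - 4*(-1/13) = 125 + 4/13 = 1629/13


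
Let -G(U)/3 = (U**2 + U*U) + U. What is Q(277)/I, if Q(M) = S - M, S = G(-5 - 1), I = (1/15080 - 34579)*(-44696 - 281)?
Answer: -7163000/23453315974663 ≈ -3.0542e-7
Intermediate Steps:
I = 23453315974663/15080 (I = (1/15080 - 34579)*(-44977) = -521451319/15080*(-44977) = 23453315974663/15080 ≈ 1.5553e+9)
G(U) = -6*U**2 - 3*U (G(U) = -3*((U**2 + U*U) + U) = -3*((U**2 + U**2) + U) = -3*(2*U**2 + U) = -3*(U + 2*U**2) = -6*U**2 - 3*U)
S = -198 (S = -3*(-5 - 1)*(1 + 2*(-5 - 1)) = -3*(-6)*(1 + 2*(-6)) = -3*(-6)*(1 - 12) = -3*(-6)*(-11) = -198)
Q(M) = -198 - M
Q(277)/I = (-198 - 1*277)/(23453315974663/15080) = (-198 - 277)*(15080/23453315974663) = -475*15080/23453315974663 = -7163000/23453315974663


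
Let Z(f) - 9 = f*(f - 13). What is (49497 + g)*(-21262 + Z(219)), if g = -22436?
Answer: 645702521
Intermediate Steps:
Z(f) = 9 + f*(-13 + f) (Z(f) = 9 + f*(f - 13) = 9 + f*(-13 + f))
(49497 + g)*(-21262 + Z(219)) = (49497 - 22436)*(-21262 + (9 + 219**2 - 13*219)) = 27061*(-21262 + (9 + 47961 - 2847)) = 27061*(-21262 + 45123) = 27061*23861 = 645702521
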